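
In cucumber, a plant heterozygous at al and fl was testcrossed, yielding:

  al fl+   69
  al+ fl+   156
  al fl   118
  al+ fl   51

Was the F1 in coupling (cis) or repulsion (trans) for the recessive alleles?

cis

The two most frequent classes are al+ fl+ (156) and al fl (118); these are the parental (non-recombinant) types.
So the F1 carried al+ fl+ on one chromosome and al fl on the other — the recessive alleles are on the same chromosome (cis / coupling).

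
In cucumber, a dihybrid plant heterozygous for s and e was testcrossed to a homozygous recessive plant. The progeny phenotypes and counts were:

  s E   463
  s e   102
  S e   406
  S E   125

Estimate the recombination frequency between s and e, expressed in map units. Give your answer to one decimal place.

20.7 map units

The two most frequent classes, S e (406) and s E (463), are the parental types, so the F1 was S e / s E.
The recombinant classes are S E and s e: 125 + 102 = 227.
Recombination frequency = 227/1096 = 0.2071 ≈ 20.7%, i.e. 20.7 map units.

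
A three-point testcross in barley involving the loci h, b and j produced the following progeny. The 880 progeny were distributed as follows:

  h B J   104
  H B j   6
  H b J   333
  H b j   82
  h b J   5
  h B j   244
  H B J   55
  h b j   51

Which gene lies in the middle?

h

The two most frequent reciprocal classes, H b J and h B j, are the parental types, so the F1 was H b J / h B j.
The two rarest classes, h b J and H B j, are the double crossovers. Comparing them with the parentals, only the h allele has switched, so h is the middle locus and the order is b – h – j.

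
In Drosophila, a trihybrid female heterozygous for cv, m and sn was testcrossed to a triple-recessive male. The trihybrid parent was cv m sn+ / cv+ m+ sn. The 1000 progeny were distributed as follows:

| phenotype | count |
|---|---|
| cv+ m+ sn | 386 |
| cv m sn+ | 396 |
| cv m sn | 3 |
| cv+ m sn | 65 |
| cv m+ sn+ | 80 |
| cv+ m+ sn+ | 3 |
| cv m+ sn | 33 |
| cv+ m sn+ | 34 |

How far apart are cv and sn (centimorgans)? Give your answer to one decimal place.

The two rarest classes, cv m sn and cv+ m+ sn+, are the double crossovers. Comparing them with the parentals, only the sn allele has switched, so sn is the middle locus and the order is m – sn – cv.
Crossovers in the sn–cv interval produce the single-crossover classes cv+ m sn+ and cv m+ sn (34 + 33 = 67) plus the double crossovers (6).
RF(sn–cv) = (67 + 6) / 1000 = 73/1000 = 0.0730 → 7.3 centimorgans.

7.3 centimorgans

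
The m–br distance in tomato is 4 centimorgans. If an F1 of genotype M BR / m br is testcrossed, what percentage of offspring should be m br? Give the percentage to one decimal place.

A map distance of 4 centimorgans corresponds to a recombination frequency of 0.040.
The F1 is M BR / m br, so m br is a parental gamete class with expected frequency (1 − r)/2 = 0.960/2 = 0.4800.
That is 0.4800 = 48.0% of the progeny.

48.0%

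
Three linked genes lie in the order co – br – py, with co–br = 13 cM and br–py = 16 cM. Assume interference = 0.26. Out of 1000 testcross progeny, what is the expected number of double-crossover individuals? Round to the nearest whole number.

Map distances give recombination frequencies of 0.130 and 0.160 for the two intervals.
With interference 0.26 (so coincidence = 0.74), expected double-crossover frequency = 0.130 × 0.160 × 0.74 = 0.01539.
Expected number = 0.01539 × 1000 = 15.39 ≈ 15.

15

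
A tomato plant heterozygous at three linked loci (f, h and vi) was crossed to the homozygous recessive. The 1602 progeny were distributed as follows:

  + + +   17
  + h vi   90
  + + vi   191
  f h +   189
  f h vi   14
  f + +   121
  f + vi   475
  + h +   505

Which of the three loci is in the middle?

h

The two most frequent reciprocal classes, + h + and f + vi, are the parental types, so the F1 was + h + / f + vi.
The two rarest classes, + + + and f h vi, are the double crossovers. Comparing them with the parentals, only the h allele has switched, so h is the middle locus and the order is f – h – vi.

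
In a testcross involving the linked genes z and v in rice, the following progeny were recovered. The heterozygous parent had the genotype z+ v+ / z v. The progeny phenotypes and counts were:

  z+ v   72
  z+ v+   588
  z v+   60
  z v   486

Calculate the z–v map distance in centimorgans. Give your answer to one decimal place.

The recombinant classes are z+ v and z v+: 72 + 60 = 132.
Recombination frequency = 132/1206 = 0.1095 ≈ 10.9%, i.e. 10.9 centimorgans.

10.9 centimorgans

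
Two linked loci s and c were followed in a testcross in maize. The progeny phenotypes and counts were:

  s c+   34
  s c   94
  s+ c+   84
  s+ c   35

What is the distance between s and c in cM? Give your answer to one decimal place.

The two most frequent classes, s+ c+ (84) and s c (94), are the parental types, so the F1 was s+ c+ / s c.
The recombinant classes are s+ c and s c+: 35 + 34 = 69.
Recombination frequency = 69/247 = 0.2794 ≈ 27.9%, i.e. 27.9 cM.

27.9 cM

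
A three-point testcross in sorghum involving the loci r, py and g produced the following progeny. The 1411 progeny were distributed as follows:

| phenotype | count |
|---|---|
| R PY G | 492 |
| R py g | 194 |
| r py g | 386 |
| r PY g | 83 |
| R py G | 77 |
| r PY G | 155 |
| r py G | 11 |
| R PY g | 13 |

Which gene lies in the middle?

g

The two most frequent reciprocal classes, r py g and R PY G, are the parental types, so the F1 was r py g / R PY G.
The two rarest classes, r py G and R PY g, are the double crossovers. Comparing them with the parentals, only the g allele has switched, so g is the middle locus and the order is py – g – r.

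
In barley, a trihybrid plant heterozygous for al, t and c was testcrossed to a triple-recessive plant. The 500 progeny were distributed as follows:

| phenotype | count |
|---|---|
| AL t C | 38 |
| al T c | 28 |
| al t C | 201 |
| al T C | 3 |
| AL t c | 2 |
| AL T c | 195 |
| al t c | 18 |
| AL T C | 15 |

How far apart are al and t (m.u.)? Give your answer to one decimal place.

14.2 m.u.

The two most frequent reciprocal classes, AL T c and al t C, are the parental types, so the F1 was AL T c / al t C.
The two rarest classes, AL t c and al T C, are the double crossovers. Comparing them with the parentals, only the t allele has switched, so t is the middle locus and the order is c – t – al.
Crossovers in the t–al interval produce the single-crossover classes al T c and AL t C (28 + 38 = 66) plus the double crossovers (5).
RF(t–al) = (66 + 5) / 500 = 71/500 = 0.1420 → 14.2 m.u.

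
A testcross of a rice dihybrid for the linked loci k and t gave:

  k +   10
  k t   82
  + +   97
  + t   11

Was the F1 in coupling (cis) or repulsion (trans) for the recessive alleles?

cis

The two most frequent classes are + + (97) and k t (82); these are the parental (non-recombinant) types.
So the F1 carried + + on one chromosome and k t on the other — the recessive alleles are on the same chromosome (cis / coupling).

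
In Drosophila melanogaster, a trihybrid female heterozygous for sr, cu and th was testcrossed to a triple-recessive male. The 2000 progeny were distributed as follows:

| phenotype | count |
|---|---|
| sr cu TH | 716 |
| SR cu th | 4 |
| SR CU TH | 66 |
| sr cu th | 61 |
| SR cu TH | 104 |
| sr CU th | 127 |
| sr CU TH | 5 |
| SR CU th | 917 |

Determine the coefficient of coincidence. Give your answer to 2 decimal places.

0.55

The two most frequent reciprocal classes, SR CU th and sr cu TH, are the parental types, so the F1 was SR CU th / sr cu TH.
The two rarest classes, SR cu th and sr CU TH, are the double crossovers. Comparing them with the parentals, only the cu allele has switched, so cu is the middle locus and the order is th – cu – sr.
th–cu: (127 + 9)/2000 = 0.0680; cu–sr: (231 + 9)/2000 = 0.1200.
Expected DCO frequency = 0.0680 × 0.1200 ≈ 0.00816; observed = 9/2000 ≈ 0.00450.
Coefficient of coincidence = 0.00450/0.00816 ≈ 0.55.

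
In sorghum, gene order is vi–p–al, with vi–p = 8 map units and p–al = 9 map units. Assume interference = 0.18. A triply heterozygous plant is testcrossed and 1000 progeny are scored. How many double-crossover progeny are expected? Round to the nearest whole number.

6

Map distances give recombination frequencies of 0.080 and 0.090 for the two intervals.
With interference 0.18 (so coincidence = 0.82), expected double-crossover frequency = 0.080 × 0.090 × 0.82 = 0.00590.
Expected number = 0.00590 × 1000 = 5.90 ≈ 6.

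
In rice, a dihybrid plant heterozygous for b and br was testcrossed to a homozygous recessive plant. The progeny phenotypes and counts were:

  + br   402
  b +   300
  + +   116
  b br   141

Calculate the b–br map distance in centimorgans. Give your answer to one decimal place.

The two most frequent classes, + br (402) and b + (300), are the parental types, so the F1 was + br / b +.
The recombinant classes are + + and b br: 116 + 141 = 257.
Recombination frequency = 257/959 = 0.2680 ≈ 26.8%, i.e. 26.8 centimorgans.

26.8 centimorgans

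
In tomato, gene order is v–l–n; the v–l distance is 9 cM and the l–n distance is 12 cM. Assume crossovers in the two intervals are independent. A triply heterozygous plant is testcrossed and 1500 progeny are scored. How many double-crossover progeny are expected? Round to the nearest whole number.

Map distances give recombination frequencies of 0.090 and 0.120 for the two intervals.
With no interference, expected double-crossover frequency = 0.090 × 0.120 = 0.01080.
Expected number = 0.01080 × 1500 = 16.20 ≈ 16.

16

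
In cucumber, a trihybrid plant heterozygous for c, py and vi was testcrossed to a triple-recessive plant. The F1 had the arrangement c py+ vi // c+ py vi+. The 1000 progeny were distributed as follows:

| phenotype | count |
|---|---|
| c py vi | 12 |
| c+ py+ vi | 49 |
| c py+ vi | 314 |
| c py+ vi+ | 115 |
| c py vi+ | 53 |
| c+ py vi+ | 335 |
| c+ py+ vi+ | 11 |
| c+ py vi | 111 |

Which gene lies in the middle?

The two rarest classes, c py vi and c+ py+ vi+, are the double crossovers. Comparing them with the parentals, only the py allele has switched, so py is the middle locus and the order is vi – py – c.

py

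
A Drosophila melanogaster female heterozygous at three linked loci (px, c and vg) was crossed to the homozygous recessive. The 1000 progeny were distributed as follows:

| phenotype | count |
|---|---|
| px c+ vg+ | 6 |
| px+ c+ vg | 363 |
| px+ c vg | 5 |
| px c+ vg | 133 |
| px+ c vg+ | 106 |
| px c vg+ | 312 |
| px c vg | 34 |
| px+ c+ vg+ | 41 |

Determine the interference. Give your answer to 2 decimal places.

The two most frequent reciprocal classes, px+ c+ vg and px c vg+, are the parental types, so the F1 was px+ c+ vg / px c vg+.
The two rarest classes, px+ c vg and px c+ vg+, are the double crossovers. Comparing them with the parentals, only the c allele has switched, so c is the middle locus and the order is vg – c – px.
vg–c: (75 + 11)/1000 = 0.0860; c–px: (239 + 11)/1000 = 0.2500.
Expected DCO frequency = 0.0860 × 0.2500 ≈ 0.02150; observed = 11/1000 ≈ 0.01100.
Coefficient of coincidence = 0.01100/0.02150 ≈ 0.51; interference = 1 − 0.51 = 0.49.

0.49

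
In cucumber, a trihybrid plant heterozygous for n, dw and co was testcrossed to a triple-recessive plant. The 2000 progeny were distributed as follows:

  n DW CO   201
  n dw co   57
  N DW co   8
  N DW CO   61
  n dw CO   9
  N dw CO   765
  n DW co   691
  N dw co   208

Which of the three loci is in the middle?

n

The two most frequent reciprocal classes, N dw CO and n DW co, are the parental types, so the F1 was N dw CO / n DW co.
The two rarest classes, n dw CO and N DW co, are the double crossovers. Comparing them with the parentals, only the n allele has switched, so n is the middle locus and the order is co – n – dw.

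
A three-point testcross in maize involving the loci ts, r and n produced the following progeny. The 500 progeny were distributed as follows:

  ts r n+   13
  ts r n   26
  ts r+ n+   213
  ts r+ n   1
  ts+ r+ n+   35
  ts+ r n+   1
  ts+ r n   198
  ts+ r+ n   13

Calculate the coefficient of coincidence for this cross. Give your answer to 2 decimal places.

0.57

The two most frequent reciprocal classes, ts r+ n+ and ts+ r n, are the parental types, so the F1 was ts r+ n+ / ts+ r n.
The two rarest classes, ts r+ n and ts+ r n+, are the double crossovers. Comparing them with the parentals, only the n allele has switched, so n is the middle locus and the order is r – n – ts.
r–n: (26 + 2)/500 = 0.0560; n–ts: (61 + 2)/500 = 0.1260.
Expected DCO frequency = 0.0560 × 0.1260 ≈ 0.00706; observed = 2/500 ≈ 0.00400.
Coefficient of coincidence = 0.00400/0.00706 ≈ 0.57.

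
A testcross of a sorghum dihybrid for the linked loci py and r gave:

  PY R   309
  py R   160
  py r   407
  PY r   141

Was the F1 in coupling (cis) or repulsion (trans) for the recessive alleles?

The two most frequent classes are PY R (309) and py r (407); these are the parental (non-recombinant) types.
So the F1 carried PY R on one chromosome and py r on the other — the recessive alleles are on the same chromosome (cis / coupling).

cis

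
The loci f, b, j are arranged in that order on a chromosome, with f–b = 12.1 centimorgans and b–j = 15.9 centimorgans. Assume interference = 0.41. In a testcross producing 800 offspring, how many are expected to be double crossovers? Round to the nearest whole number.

Map distances give recombination frequencies of 0.121 and 0.159 for the two intervals.
With interference 0.41 (so coincidence = 0.59), expected double-crossover frequency = 0.121 × 0.159 × 0.59 = 0.01135.
Expected number = 0.01135 × 800 = 9.08 ≈ 9.

9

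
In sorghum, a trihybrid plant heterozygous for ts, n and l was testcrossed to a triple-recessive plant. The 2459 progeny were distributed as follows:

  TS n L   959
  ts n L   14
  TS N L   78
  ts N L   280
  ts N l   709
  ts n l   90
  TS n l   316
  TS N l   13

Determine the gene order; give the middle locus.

ts

The two most frequent reciprocal classes, TS n L and ts N l, are the parental types, so the F1 was TS n L / ts N l.
The two rarest classes, ts n L and TS N l, are the double crossovers. Comparing them with the parentals, only the ts allele has switched, so ts is the middle locus and the order is n – ts – l.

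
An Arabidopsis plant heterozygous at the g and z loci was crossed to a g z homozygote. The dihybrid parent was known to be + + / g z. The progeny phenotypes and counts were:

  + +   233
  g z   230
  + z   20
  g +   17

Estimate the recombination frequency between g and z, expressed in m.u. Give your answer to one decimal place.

7.4 m.u.

The recombinant classes are + z and g +: 20 + 17 = 37.
Recombination frequency = 37/500 = 0.0740 ≈ 7.4%, i.e. 7.4 m.u.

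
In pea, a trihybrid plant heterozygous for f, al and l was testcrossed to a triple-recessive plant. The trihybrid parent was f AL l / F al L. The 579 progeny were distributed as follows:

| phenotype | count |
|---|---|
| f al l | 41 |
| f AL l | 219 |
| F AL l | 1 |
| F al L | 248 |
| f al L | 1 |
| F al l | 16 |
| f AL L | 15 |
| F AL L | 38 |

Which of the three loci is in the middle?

f

The two rarest classes, F AL l and f al L, are the double crossovers. Comparing them with the parentals, only the f allele has switched, so f is the middle locus and the order is al – f – l.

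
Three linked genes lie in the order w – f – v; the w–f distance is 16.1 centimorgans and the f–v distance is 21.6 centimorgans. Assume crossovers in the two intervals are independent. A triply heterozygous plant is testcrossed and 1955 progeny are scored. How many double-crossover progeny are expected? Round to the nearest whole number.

Map distances give recombination frequencies of 0.161 and 0.216 for the two intervals.
With no interference, expected double-crossover frequency = 0.161 × 0.216 = 0.03478.
Expected number = 0.03478 × 1955 = 67.99 ≈ 68.

68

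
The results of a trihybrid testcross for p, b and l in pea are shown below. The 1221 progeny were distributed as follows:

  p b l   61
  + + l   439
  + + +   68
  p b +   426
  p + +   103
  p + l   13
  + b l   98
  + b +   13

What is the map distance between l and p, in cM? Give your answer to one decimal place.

The two most frequent reciprocal classes, p b + and + + l, are the parental types, so the F1 was p b + / + + l.
The two rarest classes, + b + and p + l, are the double crossovers. Comparing them with the parentals, only the p allele has switched, so p is the middle locus and the order is b – p – l.
Crossovers in the p–l interval produce the single-crossover classes p b l and + + + (61 + 68 = 129) plus the double crossovers (26).
RF(p–l) = (129 + 26) / 1221 = 155/1221 = 0.1269 → 12.7 cM.

12.7 cM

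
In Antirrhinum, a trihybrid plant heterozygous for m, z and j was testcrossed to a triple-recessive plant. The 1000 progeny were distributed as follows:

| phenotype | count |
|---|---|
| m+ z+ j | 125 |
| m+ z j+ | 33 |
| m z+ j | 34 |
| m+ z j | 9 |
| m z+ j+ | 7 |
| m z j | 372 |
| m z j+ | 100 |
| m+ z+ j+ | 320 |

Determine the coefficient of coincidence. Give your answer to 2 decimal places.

0.80

The two most frequent reciprocal classes, m z j and m+ z+ j+, are the parental types, so the F1 was m z j / m+ z+ j+.
The two rarest classes, m+ z j and m z+ j+, are the double crossovers. Comparing them with the parentals, only the m allele has switched, so m is the middle locus and the order is j – m – z.
j–m: (225 + 16)/1000 = 0.2410; m–z: (67 + 16)/1000 = 0.0830.
Expected DCO frequency = 0.2410 × 0.0830 ≈ 0.02000; observed = 16/1000 ≈ 0.01600.
Coefficient of coincidence = 0.01600/0.02000 ≈ 0.80.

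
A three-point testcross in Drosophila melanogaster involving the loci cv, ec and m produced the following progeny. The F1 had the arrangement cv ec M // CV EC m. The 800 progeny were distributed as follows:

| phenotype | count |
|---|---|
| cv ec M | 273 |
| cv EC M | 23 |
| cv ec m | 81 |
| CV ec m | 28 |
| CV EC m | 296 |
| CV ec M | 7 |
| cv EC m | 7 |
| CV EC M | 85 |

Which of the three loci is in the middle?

cv

The two rarest classes, CV ec M and cv EC m, are the double crossovers. Comparing them with the parentals, only the cv allele has switched, so cv is the middle locus and the order is ec – cv – m.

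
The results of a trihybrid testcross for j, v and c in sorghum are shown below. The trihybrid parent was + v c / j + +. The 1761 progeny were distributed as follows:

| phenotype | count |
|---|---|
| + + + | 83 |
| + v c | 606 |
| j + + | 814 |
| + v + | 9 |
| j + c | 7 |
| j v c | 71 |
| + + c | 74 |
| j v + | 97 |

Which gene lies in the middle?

The two rarest classes, + v + and j + c, are the double crossovers. Comparing them with the parentals, only the c allele has switched, so c is the middle locus and the order is v – c – j.

c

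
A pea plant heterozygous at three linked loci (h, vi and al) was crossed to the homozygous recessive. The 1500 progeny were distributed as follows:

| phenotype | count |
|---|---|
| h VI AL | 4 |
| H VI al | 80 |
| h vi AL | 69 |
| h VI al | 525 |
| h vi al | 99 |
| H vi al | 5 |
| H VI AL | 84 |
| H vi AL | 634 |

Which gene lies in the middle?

The two most frequent reciprocal classes, H vi AL and h VI al, are the parental types, so the F1 was H vi AL / h VI al.
The two rarest classes, H vi al and h VI AL, are the double crossovers. Comparing them with the parentals, only the al allele has switched, so al is the middle locus and the order is h – al – vi.

al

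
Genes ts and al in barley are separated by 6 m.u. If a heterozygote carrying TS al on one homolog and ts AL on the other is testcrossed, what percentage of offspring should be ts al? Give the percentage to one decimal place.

3.0%

A map distance of 6 m.u. corresponds to a recombination frequency of 0.060.
The F1 is TS al / ts AL, so ts al is a recombinant gamete class with expected frequency r/2 = 0.060/2 = 0.0300.
That is 0.0300 = 3.0% of the progeny.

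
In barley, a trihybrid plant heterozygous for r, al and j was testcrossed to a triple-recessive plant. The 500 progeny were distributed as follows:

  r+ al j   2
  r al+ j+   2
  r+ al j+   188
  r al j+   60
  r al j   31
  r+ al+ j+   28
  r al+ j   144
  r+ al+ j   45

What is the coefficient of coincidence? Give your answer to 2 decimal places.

0.29

The two most frequent reciprocal classes, r al+ j and r+ al j+, are the parental types, so the F1 was r al+ j / r+ al j+.
The two rarest classes, r al+ j+ and r+ al j, are the double crossovers. Comparing them with the parentals, only the j allele has switched, so j is the middle locus and the order is r – j – al.
r–j: (105 + 4)/500 = 0.2180; j–al: (59 + 4)/500 = 0.1260.
Expected DCO frequency = 0.2180 × 0.1260 ≈ 0.02747; observed = 4/500 ≈ 0.00800.
Coefficient of coincidence = 0.00800/0.02747 ≈ 0.29.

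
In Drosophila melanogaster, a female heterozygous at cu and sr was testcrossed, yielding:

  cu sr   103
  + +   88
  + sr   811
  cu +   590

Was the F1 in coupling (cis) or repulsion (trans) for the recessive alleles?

The two most frequent classes are + sr (811) and cu + (590); these are the parental (non-recombinant) types.
So the F1 carried + sr on one chromosome and cu + on the other — the recessive alleles are on opposite chromosomes (trans / repulsion).

trans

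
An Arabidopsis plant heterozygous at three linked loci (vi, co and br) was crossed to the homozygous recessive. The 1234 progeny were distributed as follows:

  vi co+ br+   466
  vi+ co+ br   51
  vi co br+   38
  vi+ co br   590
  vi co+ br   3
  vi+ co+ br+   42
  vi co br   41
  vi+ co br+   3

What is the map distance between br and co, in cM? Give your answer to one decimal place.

7.7 cM

The two most frequent reciprocal classes, vi co+ br+ and vi+ co br, are the parental types, so the F1 was vi co+ br+ / vi+ co br.
The two rarest classes, vi co+ br and vi+ co br+, are the double crossovers. Comparing them with the parentals, only the br allele has switched, so br is the middle locus and the order is co – br – vi.
Crossovers in the co–br interval produce the single-crossover classes vi co br+ and vi+ co+ br (38 + 51 = 89) plus the double crossovers (6).
RF(co–br) = (89 + 6) / 1234 = 95/1234 = 0.0770 → 7.7 cM.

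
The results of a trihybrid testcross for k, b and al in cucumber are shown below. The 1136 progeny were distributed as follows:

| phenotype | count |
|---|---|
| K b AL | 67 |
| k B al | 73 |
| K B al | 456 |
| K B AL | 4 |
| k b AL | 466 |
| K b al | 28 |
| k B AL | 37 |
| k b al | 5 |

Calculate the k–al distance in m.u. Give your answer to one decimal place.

The two most frequent reciprocal classes, k b AL and K B al, are the parental types, so the F1 was k b AL / K B al.
The two rarest classes, k b al and K B AL, are the double crossovers. Comparing them with the parentals, only the al allele has switched, so al is the middle locus and the order is b – al – k.
Crossovers in the al–k interval produce the single-crossover classes K b AL and k B al (67 + 73 = 140) plus the double crossovers (9).
RF(al–k) = (140 + 9) / 1136 = 149/1136 = 0.1312 → 13.1 m.u.

13.1 m.u.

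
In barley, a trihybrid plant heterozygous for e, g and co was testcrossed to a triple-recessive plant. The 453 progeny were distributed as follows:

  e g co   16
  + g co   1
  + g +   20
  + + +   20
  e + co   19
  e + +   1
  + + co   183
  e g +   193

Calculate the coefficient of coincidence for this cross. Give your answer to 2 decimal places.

The two most frequent reciprocal classes, + + co and e g +, are the parental types, so the F1 was + + co / e g +.
The two rarest classes, + g co and e + +, are the double crossovers. Comparing them with the parentals, only the g allele has switched, so g is the middle locus and the order is co – g – e.
co–g: (36 + 2)/453 = 0.0839; g–e: (39 + 2)/453 = 0.0905.
Expected DCO frequency = 0.0839 × 0.0905 ≈ 0.00759; observed = 2/453 ≈ 0.00442.
Coefficient of coincidence = 0.00442/0.00759 ≈ 0.58.

0.58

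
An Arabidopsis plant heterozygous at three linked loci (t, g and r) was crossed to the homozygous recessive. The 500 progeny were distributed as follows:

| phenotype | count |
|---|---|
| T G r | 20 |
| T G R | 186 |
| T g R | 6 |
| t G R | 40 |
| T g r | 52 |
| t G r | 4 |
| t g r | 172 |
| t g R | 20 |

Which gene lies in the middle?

g

The two most frequent reciprocal classes, T G R and t g r, are the parental types, so the F1 was T G R / t g r.
The two rarest classes, T g R and t G r, are the double crossovers. Comparing them with the parentals, only the g allele has switched, so g is the middle locus and the order is r – g – t.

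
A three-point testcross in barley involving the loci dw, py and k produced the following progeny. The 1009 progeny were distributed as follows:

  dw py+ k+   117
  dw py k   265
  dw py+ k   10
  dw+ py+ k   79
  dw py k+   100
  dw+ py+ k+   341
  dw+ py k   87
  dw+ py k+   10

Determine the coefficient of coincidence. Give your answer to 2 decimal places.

0.45

The two most frequent reciprocal classes, dw py k and dw+ py+ k+, are the parental types, so the F1 was dw py k / dw+ py+ k+.
The two rarest classes, dw py+ k and dw+ py k+, are the double crossovers. Comparing them with the parentals, only the py allele has switched, so py is the middle locus and the order is dw – py – k.
dw–py: (204 + 20)/1009 = 0.2220; py–k: (179 + 20)/1009 = 0.1972.
Expected DCO frequency = 0.2220 × 0.1972 ≈ 0.04378; observed = 20/1009 ≈ 0.01982.
Coefficient of coincidence = 0.01982/0.04378 ≈ 0.45.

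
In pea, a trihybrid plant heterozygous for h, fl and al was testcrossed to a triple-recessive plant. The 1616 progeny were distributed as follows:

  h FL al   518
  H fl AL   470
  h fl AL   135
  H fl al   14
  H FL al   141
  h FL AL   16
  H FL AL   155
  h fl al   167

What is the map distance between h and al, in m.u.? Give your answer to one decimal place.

The two most frequent reciprocal classes, h FL al and H fl AL, are the parental types, so the F1 was h FL al / H fl AL.
The two rarest classes, h FL AL and H fl al, are the double crossovers. Comparing them with the parentals, only the al allele has switched, so al is the middle locus and the order is fl – al – h.
Crossovers in the al–h interval produce the single-crossover classes H FL al and h fl AL (141 + 135 = 276) plus the double crossovers (30).
RF(al–h) = (276 + 30) / 1616 = 306/1616 = 0.1894 → 18.9 m.u.

18.9 m.u.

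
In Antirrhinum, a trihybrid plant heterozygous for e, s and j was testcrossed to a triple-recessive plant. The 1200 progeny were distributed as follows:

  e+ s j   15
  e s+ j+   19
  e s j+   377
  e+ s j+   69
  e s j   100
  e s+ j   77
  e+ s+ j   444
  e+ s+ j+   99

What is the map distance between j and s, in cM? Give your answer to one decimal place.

The two most frequent reciprocal classes, e s j+ and e+ s+ j, are the parental types, so the F1 was e s j+ / e+ s+ j.
The two rarest classes, e s+ j+ and e+ s j, are the double crossovers. Comparing them with the parentals, only the s allele has switched, so s is the middle locus and the order is j – s – e.
Crossovers in the j–s interval produce the single-crossover classes e s j and e+ s+ j+ (100 + 99 = 199) plus the double crossovers (34).
RF(j–s) = (199 + 34) / 1200 = 233/1200 = 0.1942 → 19.4 cM.

19.4 cM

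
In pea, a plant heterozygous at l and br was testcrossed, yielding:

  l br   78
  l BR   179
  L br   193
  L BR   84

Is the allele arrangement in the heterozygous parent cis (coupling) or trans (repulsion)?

The two most frequent classes are L br (193) and l BR (179); these are the parental (non-recombinant) types.
So the F1 carried L br on one chromosome and l BR on the other — the recessive alleles are on opposite chromosomes (trans / repulsion).

trans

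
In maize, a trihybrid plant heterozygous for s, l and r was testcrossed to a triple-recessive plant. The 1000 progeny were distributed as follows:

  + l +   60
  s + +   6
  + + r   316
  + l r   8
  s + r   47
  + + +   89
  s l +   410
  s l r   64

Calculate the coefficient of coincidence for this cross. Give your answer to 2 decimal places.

0.69

The two most frequent reciprocal classes, s l + and + + r, are the parental types, so the F1 was s l + / + + r.
The two rarest classes, s + + and + l r, are the double crossovers. Comparing them with the parentals, only the l allele has switched, so l is the middle locus and the order is s – l – r.
s–l: (107 + 14)/1000 = 0.1210; l–r: (153 + 14)/1000 = 0.1670.
Expected DCO frequency = 0.1210 × 0.1670 ≈ 0.02021; observed = 14/1000 ≈ 0.01400.
Coefficient of coincidence = 0.01400/0.02021 ≈ 0.69.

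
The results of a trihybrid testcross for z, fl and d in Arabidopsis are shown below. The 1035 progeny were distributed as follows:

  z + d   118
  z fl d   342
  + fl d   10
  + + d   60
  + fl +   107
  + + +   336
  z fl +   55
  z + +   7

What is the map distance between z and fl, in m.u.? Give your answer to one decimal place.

The two most frequent reciprocal classes, + + + and z fl d, are the parental types, so the F1 was + + + / z fl d.
The two rarest classes, z + + and + fl d, are the double crossovers. Comparing them with the parentals, only the z allele has switched, so z is the middle locus and the order is fl – z – d.
Crossovers in the fl–z interval produce the single-crossover classes + fl + and z + d (107 + 118 = 225) plus the double crossovers (17).
RF(fl–z) = (225 + 17) / 1035 = 242/1035 = 0.2338 → 23.4 m.u.

23.4 m.u.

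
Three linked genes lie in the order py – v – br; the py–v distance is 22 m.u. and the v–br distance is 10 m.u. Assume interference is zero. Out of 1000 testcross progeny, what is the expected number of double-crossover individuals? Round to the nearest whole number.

22

Map distances give recombination frequencies of 0.220 and 0.100 for the two intervals.
With no interference, expected double-crossover frequency = 0.220 × 0.100 = 0.02200.
Expected number = 0.02200 × 1000 = 22.00 ≈ 22.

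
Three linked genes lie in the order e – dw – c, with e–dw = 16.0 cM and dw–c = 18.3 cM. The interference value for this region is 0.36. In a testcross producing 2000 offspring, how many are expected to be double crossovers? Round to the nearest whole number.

Map distances give recombination frequencies of 0.160 and 0.183 for the two intervals.
With interference 0.36 (so coincidence = 0.64), expected double-crossover frequency = 0.160 × 0.183 × 0.64 = 0.01874.
Expected number = 0.01874 × 2000 = 37.48 ≈ 37.

37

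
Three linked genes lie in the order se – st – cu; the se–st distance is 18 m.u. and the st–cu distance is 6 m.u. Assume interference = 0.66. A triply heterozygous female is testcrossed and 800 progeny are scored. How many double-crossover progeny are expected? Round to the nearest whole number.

Map distances give recombination frequencies of 0.180 and 0.060 for the two intervals.
With interference 0.66 (so coincidence = 0.34), expected double-crossover frequency = 0.180 × 0.060 × 0.34 = 0.00367.
Expected number = 0.00367 × 800 = 2.94 ≈ 3.

3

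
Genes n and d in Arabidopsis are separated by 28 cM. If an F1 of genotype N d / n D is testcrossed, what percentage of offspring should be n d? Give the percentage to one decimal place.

A map distance of 28 cM corresponds to a recombination frequency of 0.280.
The F1 is N d / n D, so n d is a recombinant gamete class with expected frequency r/2 = 0.280/2 = 0.1400.
That is 0.1400 = 14.0% of the progeny.

14.0%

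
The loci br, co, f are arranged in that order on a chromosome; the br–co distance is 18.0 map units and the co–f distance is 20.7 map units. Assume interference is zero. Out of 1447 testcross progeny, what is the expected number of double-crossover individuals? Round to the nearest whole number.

Map distances give recombination frequencies of 0.180 and 0.207 for the two intervals.
With no interference, expected double-crossover frequency = 0.180 × 0.207 = 0.03726.
Expected number = 0.03726 × 1447 = 53.92 ≈ 54.

54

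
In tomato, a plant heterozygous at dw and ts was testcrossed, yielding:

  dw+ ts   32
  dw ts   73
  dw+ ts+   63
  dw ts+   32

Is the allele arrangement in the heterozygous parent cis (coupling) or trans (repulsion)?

The two most frequent classes are dw+ ts+ (63) and dw ts (73); these are the parental (non-recombinant) types.
So the F1 carried dw+ ts+ on one chromosome and dw ts on the other — the recessive alleles are on the same chromosome (cis / coupling).

cis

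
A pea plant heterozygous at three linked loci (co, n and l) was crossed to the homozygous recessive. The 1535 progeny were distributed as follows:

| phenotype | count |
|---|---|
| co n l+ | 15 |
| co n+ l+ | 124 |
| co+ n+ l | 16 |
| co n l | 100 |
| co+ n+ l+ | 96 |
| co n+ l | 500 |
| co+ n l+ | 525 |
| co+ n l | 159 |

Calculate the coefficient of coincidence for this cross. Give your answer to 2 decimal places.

The two most frequent reciprocal classes, co+ n l+ and co n+ l, are the parental types, so the F1 was co+ n l+ / co n+ l.
The two rarest classes, co n l+ and co+ n+ l, are the double crossovers. Comparing them with the parentals, only the co allele has switched, so co is the middle locus and the order is l – co – n.
l–co: (283 + 31)/1535 = 0.2046; co–n: (196 + 31)/1535 = 0.1479.
Expected DCO frequency = 0.2046 × 0.1479 ≈ 0.03026; observed = 31/1535 ≈ 0.02020.
Coefficient of coincidence = 0.02020/0.03026 ≈ 0.67.

0.67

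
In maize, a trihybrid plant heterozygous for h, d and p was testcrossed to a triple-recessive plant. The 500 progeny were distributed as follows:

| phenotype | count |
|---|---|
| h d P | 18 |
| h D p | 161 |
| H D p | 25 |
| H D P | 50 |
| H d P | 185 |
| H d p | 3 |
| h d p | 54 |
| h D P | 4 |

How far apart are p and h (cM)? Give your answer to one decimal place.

10.0 cM

The two most frequent reciprocal classes, H d P and h D p, are the parental types, so the F1 was H d P / h D p.
The two rarest classes, H d p and h D P, are the double crossovers. Comparing them with the parentals, only the p allele has switched, so p is the middle locus and the order is h – p – d.
Crossovers in the h–p interval produce the single-crossover classes h d P and H D p (18 + 25 = 43) plus the double crossovers (7).
RF(h–p) = (43 + 7) / 500 = 50/500 = 0.1000 → 10.0 cM.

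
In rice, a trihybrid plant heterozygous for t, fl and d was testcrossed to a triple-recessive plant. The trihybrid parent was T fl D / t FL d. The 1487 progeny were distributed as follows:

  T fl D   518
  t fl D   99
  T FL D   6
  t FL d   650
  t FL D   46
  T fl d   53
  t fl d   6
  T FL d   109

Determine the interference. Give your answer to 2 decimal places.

The two rarest classes, T FL D and t fl d, are the double crossovers. Comparing them with the parentals, only the fl allele has switched, so fl is the middle locus and the order is d – fl – t.
d–fl: (99 + 12)/1487 = 0.0746; fl–t: (208 + 12)/1487 = 0.1479.
Expected DCO frequency = 0.0746 × 0.1479 ≈ 0.01103; observed = 12/1487 ≈ 0.00807.
Coefficient of coincidence = 0.00807/0.01103 ≈ 0.73; interference = 1 − 0.73 = 0.27.

0.27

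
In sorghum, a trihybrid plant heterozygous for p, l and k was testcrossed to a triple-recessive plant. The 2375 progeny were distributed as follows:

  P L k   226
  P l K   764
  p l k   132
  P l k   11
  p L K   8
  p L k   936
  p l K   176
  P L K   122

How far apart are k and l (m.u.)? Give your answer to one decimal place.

The two most frequent reciprocal classes, p L k and P l K, are the parental types, so the F1 was p L k / P l K.
The two rarest classes, p L K and P l k, are the double crossovers. Comparing them with the parentals, only the k allele has switched, so k is the middle locus and the order is l – k – p.
Crossovers in the l–k interval produce the single-crossover classes p l k and P L K (132 + 122 = 254) plus the double crossovers (19).
RF(l–k) = (254 + 19) / 2375 = 273/2375 = 0.1149 → 11.5 m.u.

11.5 m.u.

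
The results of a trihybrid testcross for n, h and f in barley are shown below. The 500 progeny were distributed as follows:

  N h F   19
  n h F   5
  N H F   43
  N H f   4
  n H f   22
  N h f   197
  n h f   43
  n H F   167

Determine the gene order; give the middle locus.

The two most frequent reciprocal classes, n H F and N h f, are the parental types, so the F1 was n H F / N h f.
The two rarest classes, n h F and N H f, are the double crossovers. Comparing them with the parentals, only the h allele has switched, so h is the middle locus and the order is n – h – f.

h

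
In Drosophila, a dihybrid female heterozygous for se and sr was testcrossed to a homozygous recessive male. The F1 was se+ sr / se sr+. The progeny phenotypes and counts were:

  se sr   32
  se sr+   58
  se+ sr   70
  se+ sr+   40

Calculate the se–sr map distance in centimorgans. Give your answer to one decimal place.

The recombinant classes are se+ sr+ and se sr: 40 + 32 = 72.
Recombination frequency = 72/200 = 0.3600 ≈ 36.0%, i.e. 36.0 centimorgans.

36.0 centimorgans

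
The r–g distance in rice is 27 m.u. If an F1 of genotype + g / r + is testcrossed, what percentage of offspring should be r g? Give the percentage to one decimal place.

A map distance of 27 m.u. corresponds to a recombination frequency of 0.270.
The F1 is + g / r +, so r g is a recombinant gamete class with expected frequency r/2 = 0.270/2 = 0.1350.
That is 0.1350 = 13.5% of the progeny.

13.5%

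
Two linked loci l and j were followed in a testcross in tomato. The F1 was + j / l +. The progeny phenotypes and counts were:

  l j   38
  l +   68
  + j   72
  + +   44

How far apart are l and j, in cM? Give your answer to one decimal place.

The recombinant classes are + + and l j: 44 + 38 = 82.
Recombination frequency = 82/222 = 0.3694 ≈ 36.9%, i.e. 36.9 cM.

36.9 cM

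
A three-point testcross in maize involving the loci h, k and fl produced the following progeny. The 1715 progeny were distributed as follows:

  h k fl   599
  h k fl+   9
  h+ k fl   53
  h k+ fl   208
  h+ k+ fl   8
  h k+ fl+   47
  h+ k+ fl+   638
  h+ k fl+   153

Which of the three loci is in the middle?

The two most frequent reciprocal classes, h+ k+ fl+ and h k fl, are the parental types, so the F1 was h+ k+ fl+ / h k fl.
The two rarest classes, h+ k+ fl and h k fl+, are the double crossovers. Comparing them with the parentals, only the fl allele has switched, so fl is the middle locus and the order is k – fl – h.

fl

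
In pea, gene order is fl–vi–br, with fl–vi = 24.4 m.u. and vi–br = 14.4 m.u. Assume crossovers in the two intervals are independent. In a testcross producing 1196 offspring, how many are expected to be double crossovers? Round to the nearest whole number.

42

Map distances give recombination frequencies of 0.244 and 0.144 for the two intervals.
With no interference, expected double-crossover frequency = 0.244 × 0.144 = 0.03514.
Expected number = 0.03514 × 1196 = 42.02 ≈ 42.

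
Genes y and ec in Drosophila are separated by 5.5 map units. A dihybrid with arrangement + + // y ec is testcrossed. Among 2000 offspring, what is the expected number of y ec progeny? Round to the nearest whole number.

A map distance of 5.5 map units corresponds to a recombination frequency of 0.055.
The F1 is + + / y ec, so y ec is a parental gamete class with expected frequency (1 − r)/2 = 0.945/2 = 0.4725.
Expected number = 0.4725 × 2000 = 945.00 ≈ 945.

945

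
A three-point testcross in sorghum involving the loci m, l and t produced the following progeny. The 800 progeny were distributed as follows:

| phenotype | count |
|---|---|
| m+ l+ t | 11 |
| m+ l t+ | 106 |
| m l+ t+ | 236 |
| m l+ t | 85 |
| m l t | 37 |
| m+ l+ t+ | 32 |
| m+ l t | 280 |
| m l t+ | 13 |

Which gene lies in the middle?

The two most frequent reciprocal classes, m l+ t+ and m+ l t, are the parental types, so the F1 was m l+ t+ / m+ l t.
The two rarest classes, m l t+ and m+ l+ t, are the double crossovers. Comparing them with the parentals, only the l allele has switched, so l is the middle locus and the order is m – l – t.

l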